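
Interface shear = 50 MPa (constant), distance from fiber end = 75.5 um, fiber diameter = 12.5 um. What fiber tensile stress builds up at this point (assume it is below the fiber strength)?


Force balance: sigma_f * (pi*d^2/4) = tau * (pi*d) * x  ->  sigma_f = 4 * tau * x / d
sigma_f = 4 * 50 * 75.5 / 12.5 = 1208.0 MPa

1208.0 MPa


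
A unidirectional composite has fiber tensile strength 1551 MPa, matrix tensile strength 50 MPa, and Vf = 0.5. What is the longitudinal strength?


sigma_1 = sigma_f*Vf + sigma_m*(1-Vf) = 1551*0.5 + 50*0.5 = 800.5 MPa

800.5 MPa


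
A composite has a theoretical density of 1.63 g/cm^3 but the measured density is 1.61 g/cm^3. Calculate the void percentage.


Void% = (rho_theo - rho_actual)/rho_theo * 100 = (1.63 - 1.61)/1.63 * 100 = 1.23%

1.23%


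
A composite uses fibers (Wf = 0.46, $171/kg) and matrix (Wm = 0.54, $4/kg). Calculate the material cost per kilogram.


Cost = cost_f*Wf + cost_m*Wm = 171*0.46 + 4*0.54 = $80.82/kg

$80.82/kg


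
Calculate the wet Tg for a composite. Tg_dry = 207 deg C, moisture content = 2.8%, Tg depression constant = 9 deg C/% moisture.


Tg_wet = Tg_dry - k*moisture = 207 - 9*2.8 = 181.8 deg C

181.8 deg C


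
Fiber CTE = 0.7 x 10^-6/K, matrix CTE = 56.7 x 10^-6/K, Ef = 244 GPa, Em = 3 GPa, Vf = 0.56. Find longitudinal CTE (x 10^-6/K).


E1 = Ef*Vf + Em*(1-Vf) = 137.96
alpha_1 = (alpha_f*Ef*Vf + alpha_m*Em*(1-Vf))/E1 = 1.24 x 10^-6/K

1.24 x 10^-6/K


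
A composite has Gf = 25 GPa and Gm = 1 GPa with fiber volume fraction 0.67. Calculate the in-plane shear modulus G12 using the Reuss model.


1/G12 = Vf/Gf + (1-Vf)/Gm = 0.67/25 + 0.33/1
G12 = 2.8 GPa

2.8 GPa


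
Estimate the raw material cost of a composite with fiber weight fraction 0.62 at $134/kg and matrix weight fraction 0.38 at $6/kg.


Cost = cost_f*Wf + cost_m*Wm = 134*0.62 + 6*0.38 = $85.36/kg

$85.36/kg


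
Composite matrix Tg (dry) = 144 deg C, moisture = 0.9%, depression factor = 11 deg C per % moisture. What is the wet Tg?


Tg_wet = Tg_dry - k*moisture = 144 - 11*0.9 = 134.1 deg C

134.1 deg C


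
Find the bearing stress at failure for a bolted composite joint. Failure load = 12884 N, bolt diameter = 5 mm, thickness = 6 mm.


sigma_br = F/(d*h) = 12884/(5*6) = 429.5 MPa

429.5 MPa


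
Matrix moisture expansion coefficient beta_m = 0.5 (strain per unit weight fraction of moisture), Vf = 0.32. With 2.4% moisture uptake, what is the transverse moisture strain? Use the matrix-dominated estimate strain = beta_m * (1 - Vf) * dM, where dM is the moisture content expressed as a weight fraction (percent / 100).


dM = 2.4/100 = 0.024
strain = beta_m * (1-Vf) * dM = 0.5 * 0.68 * 0.024 = 0.00816

0.00816


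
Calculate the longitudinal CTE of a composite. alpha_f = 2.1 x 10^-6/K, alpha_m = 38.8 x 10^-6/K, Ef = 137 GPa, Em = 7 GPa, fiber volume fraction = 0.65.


E1 = Ef*Vf + Em*(1-Vf) = 91.5
alpha_1 = (alpha_f*Ef*Vf + alpha_m*Em*(1-Vf))/E1 = 3.08 x 10^-6/K

3.08 x 10^-6/K


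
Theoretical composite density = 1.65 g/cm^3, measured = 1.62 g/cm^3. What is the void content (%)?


Void% = (rho_theo - rho_actual)/rho_theo * 100 = (1.65 - 1.62)/1.65 * 100 = 1.82%

1.82%


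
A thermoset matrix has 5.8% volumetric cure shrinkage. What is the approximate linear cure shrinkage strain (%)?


Linear shrinkage ≈ vol_shrink/3 = 5.8/3 = 1.933%

1.933%


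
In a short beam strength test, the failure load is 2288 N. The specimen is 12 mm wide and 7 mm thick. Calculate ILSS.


ILSS = 3F/(4bh) = 3*2288/(4*12*7) = 20.43 MPa

20.43 MPa


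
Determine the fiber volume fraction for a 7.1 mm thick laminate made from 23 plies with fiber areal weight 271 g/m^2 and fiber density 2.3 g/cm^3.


Vf = n * FAW / (rho_f * h * 1000) = 23 * 271 / (2.3 * 7.1 * 1000) = 0.3817

0.3817


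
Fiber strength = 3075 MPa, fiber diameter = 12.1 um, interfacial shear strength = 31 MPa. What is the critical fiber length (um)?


Lc = sigma_f * d / (2 * tau_i) = 3075 * 12.1 / (2 * 31) = 600.1 um

600.1 um


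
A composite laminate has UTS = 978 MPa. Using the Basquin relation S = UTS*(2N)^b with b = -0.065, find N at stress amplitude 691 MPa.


N = 0.5 * (S/UTS)^(1/b) = 0.5 * (691/978)^(1/-0.065) = 104.6901 cycles

104.6901 cycles


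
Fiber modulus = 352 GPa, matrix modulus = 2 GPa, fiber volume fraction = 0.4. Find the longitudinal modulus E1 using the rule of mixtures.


E1 = Ef*Vf + Em*(1-Vf) = 352*0.4 + 2*0.6 = 142.0 GPa

142.0 GPa


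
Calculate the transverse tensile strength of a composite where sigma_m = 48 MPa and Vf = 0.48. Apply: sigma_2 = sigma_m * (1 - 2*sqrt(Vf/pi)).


factor = 1 - 2*sqrt(0.48/pi) = 0.2182
sigma_2 = 48 * 0.2182 = 10.48 MPa

10.48 MPa


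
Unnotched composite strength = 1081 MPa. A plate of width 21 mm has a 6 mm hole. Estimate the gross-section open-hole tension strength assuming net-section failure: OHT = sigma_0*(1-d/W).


OHT = sigma_0*(1-d/W) = 1081*(1-6/21) = 772.1 MPa

772.1 MPa


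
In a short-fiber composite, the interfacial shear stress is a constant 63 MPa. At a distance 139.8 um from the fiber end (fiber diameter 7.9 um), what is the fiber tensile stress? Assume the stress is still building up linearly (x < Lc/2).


Force balance: sigma_f * (pi*d^2/4) = tau * (pi*d) * x  ->  sigma_f = 4 * tau * x / d
sigma_f = 4 * 63 * 139.8 / 7.9 = 4459.4 MPa

4459.4 MPa


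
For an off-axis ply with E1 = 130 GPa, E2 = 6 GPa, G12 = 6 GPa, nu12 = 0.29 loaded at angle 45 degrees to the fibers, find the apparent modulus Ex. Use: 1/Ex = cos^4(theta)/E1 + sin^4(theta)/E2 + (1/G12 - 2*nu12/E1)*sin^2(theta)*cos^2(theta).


cos^4(45) = 0.25, sin^4(45) = 0.25, sin^2(45)*cos^2(45) = 0.25
1/G12 - 2*nu12/E1 = 1/6 - 2*0.29/130 = 0.162205 GPa^-1
1/Ex = 0.25/130 + 0.25/6 + 0.162205*0.25 = 0.084141 GPa^-1
Ex = 11.88 GPa

11.88 GPa


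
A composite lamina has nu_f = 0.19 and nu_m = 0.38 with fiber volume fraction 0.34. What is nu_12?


nu_12 = nu_f*Vf + nu_m*(1-Vf) = 0.19*0.34 + 0.38*0.66 = 0.3154

0.3154


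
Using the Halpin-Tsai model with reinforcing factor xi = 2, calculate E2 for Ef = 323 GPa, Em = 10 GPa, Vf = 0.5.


eta = (Ef/Em - 1)/(Ef/Em + xi) = (32.3 - 1)/(32.3 + 2) = 0.9125
E2 = Em*(1+xi*eta*Vf)/(1-eta*Vf) = 35.17 GPa

35.17 GPa


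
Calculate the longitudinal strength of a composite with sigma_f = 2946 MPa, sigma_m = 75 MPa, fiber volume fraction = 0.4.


sigma_1 = sigma_f*Vf + sigma_m*(1-Vf) = 2946*0.4 + 75*0.6 = 1223.4 MPa

1223.4 MPa


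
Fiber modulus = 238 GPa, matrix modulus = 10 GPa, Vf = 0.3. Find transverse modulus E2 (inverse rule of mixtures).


1/E2 = Vf/Ef + (1-Vf)/Em = 0.3/238 + 0.7/10
E2 = 14.03 GPa

14.03 GPa


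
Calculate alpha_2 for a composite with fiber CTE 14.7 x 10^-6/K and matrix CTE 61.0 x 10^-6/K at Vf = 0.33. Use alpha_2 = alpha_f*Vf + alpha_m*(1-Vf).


alpha_2 = alpha_f*Vf + alpha_m*(1-Vf) = 14.7*0.33 + 61.0*0.67 = 45.7 x 10^-6/K

45.7 x 10^-6/K


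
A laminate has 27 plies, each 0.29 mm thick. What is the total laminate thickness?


h = n * t_ply = 27 * 0.29 = 7.83 mm

7.83 mm


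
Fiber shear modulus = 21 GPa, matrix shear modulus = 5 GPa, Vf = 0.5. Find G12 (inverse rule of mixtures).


1/G12 = Vf/Gf + (1-Vf)/Gm = 0.5/21 + 0.5/5
G12 = 8.08 GPa

8.08 GPa


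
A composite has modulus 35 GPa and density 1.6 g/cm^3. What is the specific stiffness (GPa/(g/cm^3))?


Specific stiffness = E/rho = 35/1.6 = 21.9 GPa/(g/cm^3)

21.9 GPa/(g/cm^3)


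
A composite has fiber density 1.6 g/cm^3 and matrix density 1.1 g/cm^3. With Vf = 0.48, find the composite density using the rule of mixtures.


rho_c = rho_f*Vf + rho_m*(1-Vf) = 1.6*0.48 + 1.1*0.52 = 1.34 g/cm^3

1.34 g/cm^3


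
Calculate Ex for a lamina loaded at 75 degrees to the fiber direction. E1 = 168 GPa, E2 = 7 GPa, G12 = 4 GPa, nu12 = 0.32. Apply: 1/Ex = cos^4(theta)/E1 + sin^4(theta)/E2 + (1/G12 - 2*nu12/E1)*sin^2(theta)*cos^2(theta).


cos^4(75) = 0.004487, sin^4(75) = 0.870513, sin^2(75)*cos^2(75) = 0.0625
1/G12 - 2*nu12/E1 = 1/4 - 2*0.32/168 = 0.24619 GPa^-1
1/Ex = 0.004487/168 + 0.870513/7 + 0.24619*0.0625 = 0.1397726 GPa^-1
Ex = 7.15 GPa

7.15 GPa


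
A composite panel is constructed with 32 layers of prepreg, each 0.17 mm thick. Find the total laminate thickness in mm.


h = n * t_ply = 32 * 0.17 = 5.44 mm

5.44 mm


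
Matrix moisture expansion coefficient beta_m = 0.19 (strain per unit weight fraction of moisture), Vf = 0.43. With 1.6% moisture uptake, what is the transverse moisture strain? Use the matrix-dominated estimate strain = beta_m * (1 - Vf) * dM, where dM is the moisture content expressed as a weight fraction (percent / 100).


dM = 1.6/100 = 0.016
strain = beta_m * (1-Vf) * dM = 0.19 * 0.57 * 0.016 = 0.0017328

0.0017328


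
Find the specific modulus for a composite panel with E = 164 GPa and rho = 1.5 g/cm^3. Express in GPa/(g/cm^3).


Specific stiffness = E/rho = 164/1.5 = 109.3 GPa/(g/cm^3)

109.3 GPa/(g/cm^3)


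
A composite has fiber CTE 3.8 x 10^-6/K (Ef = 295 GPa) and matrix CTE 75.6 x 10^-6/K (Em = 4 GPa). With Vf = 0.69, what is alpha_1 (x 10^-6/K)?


E1 = Ef*Vf + Em*(1-Vf) = 204.79
alpha_1 = (alpha_f*Ef*Vf + alpha_m*Em*(1-Vf))/E1 = 4.23 x 10^-6/K

4.23 x 10^-6/K


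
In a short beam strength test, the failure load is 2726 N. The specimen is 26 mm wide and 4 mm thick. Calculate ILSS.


ILSS = 3F/(4bh) = 3*2726/(4*26*4) = 19.66 MPa

19.66 MPa


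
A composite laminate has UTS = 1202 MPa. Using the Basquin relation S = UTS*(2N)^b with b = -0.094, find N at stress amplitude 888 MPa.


N = 0.5 * (S/UTS)^(1/b) = 0.5 * (888/1202)^(1/-0.094) = 12.5261 cycles

12.5261 cycles


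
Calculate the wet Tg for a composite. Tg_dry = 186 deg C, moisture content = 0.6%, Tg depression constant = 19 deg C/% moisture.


Tg_wet = Tg_dry - k*moisture = 186 - 19*0.6 = 174.6 deg C

174.6 deg C


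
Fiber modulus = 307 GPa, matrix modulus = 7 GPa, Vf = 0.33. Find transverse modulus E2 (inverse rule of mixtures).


1/E2 = Vf/Ef + (1-Vf)/Em = 0.33/307 + 0.67/7
E2 = 10.33 GPa

10.33 GPa


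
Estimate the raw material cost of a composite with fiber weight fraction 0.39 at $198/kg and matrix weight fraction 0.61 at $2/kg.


Cost = cost_f*Wf + cost_m*Wm = 198*0.39 + 2*0.61 = $78.44/kg

$78.44/kg


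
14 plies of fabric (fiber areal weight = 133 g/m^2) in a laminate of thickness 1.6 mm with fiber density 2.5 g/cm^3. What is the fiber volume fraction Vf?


Vf = n * FAW / (rho_f * h * 1000) = 14 * 133 / (2.5 * 1.6 * 1000) = 0.4655

0.4655


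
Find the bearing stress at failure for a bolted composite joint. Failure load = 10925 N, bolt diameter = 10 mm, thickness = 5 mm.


sigma_br = F/(d*h) = 10925/(10*5) = 218.5 MPa

218.5 MPa


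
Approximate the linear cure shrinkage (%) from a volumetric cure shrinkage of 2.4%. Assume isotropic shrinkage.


Linear shrinkage ≈ vol_shrink/3 = 2.4/3 = 0.8%

0.8%


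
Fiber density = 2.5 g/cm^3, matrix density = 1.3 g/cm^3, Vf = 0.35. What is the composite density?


rho_c = rho_f*Vf + rho_m*(1-Vf) = 2.5*0.35 + 1.3*0.65 = 1.72 g/cm^3

1.72 g/cm^3


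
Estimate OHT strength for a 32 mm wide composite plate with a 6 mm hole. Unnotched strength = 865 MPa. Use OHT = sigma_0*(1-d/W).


OHT = sigma_0*(1-d/W) = 865*(1-6/32) = 702.8 MPa

702.8 MPa


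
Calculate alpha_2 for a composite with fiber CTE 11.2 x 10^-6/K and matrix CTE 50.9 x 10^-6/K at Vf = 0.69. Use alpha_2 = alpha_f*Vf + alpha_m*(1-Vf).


alpha_2 = alpha_f*Vf + alpha_m*(1-Vf) = 11.2*0.69 + 50.9*0.31 = 23.5 x 10^-6/K

23.5 x 10^-6/K


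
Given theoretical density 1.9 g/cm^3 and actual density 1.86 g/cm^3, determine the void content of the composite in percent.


Void% = (rho_theo - rho_actual)/rho_theo * 100 = (1.9 - 1.86)/1.9 * 100 = 2.11%

2.11%


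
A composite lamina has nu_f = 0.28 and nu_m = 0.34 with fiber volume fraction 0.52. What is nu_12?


nu_12 = nu_f*Vf + nu_m*(1-Vf) = 0.28*0.52 + 0.34*0.48 = 0.3088

0.3088


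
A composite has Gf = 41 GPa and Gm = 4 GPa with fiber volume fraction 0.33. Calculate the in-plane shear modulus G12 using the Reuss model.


1/G12 = Vf/Gf + (1-Vf)/Gm = 0.33/41 + 0.67/4
G12 = 5.7 GPa

5.7 GPa


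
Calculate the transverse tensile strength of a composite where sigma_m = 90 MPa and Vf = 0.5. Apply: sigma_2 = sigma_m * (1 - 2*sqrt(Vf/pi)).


factor = 1 - 2*sqrt(0.5/pi) = 0.2021
sigma_2 = 90 * 0.2021 = 18.19 MPa

18.19 MPa


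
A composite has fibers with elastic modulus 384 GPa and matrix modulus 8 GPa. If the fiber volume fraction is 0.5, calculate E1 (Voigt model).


E1 = Ef*Vf + Em*(1-Vf) = 384*0.5 + 8*0.5 = 196.0 GPa

196.0 GPa


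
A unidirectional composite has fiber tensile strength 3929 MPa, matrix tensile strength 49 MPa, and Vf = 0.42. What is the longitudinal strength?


sigma_1 = sigma_f*Vf + sigma_m*(1-Vf) = 3929*0.42 + 49*0.58 = 1678.6 MPa

1678.6 MPa


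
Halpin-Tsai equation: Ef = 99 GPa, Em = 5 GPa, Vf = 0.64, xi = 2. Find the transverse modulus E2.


eta = (Ef/Em - 1)/(Ef/Em + xi) = (19.8 - 1)/(19.8 + 2) = 0.8624
E2 = Em*(1+xi*eta*Vf)/(1-eta*Vf) = 23.48 GPa

23.48 GPa


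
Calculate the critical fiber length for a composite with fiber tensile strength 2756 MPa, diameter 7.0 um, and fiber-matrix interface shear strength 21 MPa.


Lc = sigma_f * d / (2 * tau_i) = 2756 * 7.0 / (2 * 21) = 459.3 um

459.3 um


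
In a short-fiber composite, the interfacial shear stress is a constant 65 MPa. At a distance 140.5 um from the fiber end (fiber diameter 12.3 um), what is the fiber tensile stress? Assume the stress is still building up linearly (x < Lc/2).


Force balance: sigma_f * (pi*d^2/4) = tau * (pi*d) * x  ->  sigma_f = 4 * tau * x / d
sigma_f = 4 * 65 * 140.5 / 12.3 = 2969.9 MPa

2969.9 MPa


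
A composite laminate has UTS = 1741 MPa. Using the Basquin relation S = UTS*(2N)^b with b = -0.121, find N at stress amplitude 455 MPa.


N = 0.5 * (S/UTS)^(1/b) = 0.5 * (455/1741)^(1/-0.121) = 32763.8242 cycles

32763.8242 cycles


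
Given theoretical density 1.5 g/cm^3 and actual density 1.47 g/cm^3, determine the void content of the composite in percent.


Void% = (rho_theo - rho_actual)/rho_theo * 100 = (1.5 - 1.47)/1.5 * 100 = 2.0%

2.0%


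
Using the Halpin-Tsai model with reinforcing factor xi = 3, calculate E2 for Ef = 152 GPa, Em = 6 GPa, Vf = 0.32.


eta = (Ef/Em - 1)/(Ef/Em + xi) = (25.3333 - 1)/(25.3333 + 3) = 0.8588
E2 = Em*(1+xi*eta*Vf)/(1-eta*Vf) = 15.1 GPa

15.1 GPa


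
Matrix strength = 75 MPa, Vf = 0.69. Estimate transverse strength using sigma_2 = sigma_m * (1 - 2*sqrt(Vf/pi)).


factor = 1 - 2*sqrt(0.69/pi) = 0.0627
sigma_2 = 75 * 0.0627 = 4.7 MPa

4.7 MPa


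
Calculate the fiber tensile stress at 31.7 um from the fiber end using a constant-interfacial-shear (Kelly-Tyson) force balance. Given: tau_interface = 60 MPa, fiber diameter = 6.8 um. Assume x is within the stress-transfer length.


Force balance: sigma_f * (pi*d^2/4) = tau * (pi*d) * x  ->  sigma_f = 4 * tau * x / d
sigma_f = 4 * 60 * 31.7 / 6.8 = 1118.8 MPa

1118.8 MPa


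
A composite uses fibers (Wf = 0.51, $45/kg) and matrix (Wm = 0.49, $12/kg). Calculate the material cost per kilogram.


Cost = cost_f*Wf + cost_m*Wm = 45*0.51 + 12*0.49 = $28.83/kg

$28.83/kg


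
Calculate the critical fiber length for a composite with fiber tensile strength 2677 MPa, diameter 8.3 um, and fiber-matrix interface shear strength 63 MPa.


Lc = sigma_f * d / (2 * tau_i) = 2677 * 8.3 / (2 * 63) = 176.3 um

176.3 um


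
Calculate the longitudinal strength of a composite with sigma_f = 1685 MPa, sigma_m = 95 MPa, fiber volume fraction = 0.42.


sigma_1 = sigma_f*Vf + sigma_m*(1-Vf) = 1685*0.42 + 95*0.58 = 762.8 MPa

762.8 MPa


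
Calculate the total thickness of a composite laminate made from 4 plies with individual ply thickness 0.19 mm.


h = n * t_ply = 4 * 0.19 = 0.76 mm

0.76 mm


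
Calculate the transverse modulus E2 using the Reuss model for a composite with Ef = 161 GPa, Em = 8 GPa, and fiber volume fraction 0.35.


1/E2 = Vf/Ef + (1-Vf)/Em = 0.35/161 + 0.65/8
E2 = 11.99 GPa

11.99 GPa


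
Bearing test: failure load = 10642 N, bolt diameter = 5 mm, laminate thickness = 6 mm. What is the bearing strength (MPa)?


sigma_br = F/(d*h) = 10642/(5*6) = 354.7 MPa

354.7 MPa


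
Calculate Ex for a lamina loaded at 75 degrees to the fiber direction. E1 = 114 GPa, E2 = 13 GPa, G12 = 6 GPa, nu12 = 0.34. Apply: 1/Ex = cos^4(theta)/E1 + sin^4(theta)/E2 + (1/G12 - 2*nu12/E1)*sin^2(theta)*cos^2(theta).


cos^4(75) = 0.004487, sin^4(75) = 0.870513, sin^2(75)*cos^2(75) = 0.0625
1/G12 - 2*nu12/E1 = 1/6 - 2*0.34/114 = 0.160702 GPa^-1
1/Ex = 0.004487/114 + 0.870513/13 + 0.160702*0.0625 = 0.0770457 GPa^-1
Ex = 12.98 GPa

12.98 GPa


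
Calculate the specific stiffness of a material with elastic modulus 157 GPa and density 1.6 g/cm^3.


Specific stiffness = E/rho = 157/1.6 = 98.1 GPa/(g/cm^3)

98.1 GPa/(g/cm^3)


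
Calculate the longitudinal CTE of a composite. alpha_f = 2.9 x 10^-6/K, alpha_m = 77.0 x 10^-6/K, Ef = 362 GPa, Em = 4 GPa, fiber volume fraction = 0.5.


E1 = Ef*Vf + Em*(1-Vf) = 183.0
alpha_1 = (alpha_f*Ef*Vf + alpha_m*Em*(1-Vf))/E1 = 3.71 x 10^-6/K

3.71 x 10^-6/K


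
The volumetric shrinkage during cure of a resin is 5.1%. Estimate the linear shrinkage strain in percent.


Linear shrinkage ≈ vol_shrink/3 = 5.1/3 = 1.7%

1.7%


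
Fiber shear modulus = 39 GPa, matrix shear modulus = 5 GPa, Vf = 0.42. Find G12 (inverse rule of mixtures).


1/G12 = Vf/Gf + (1-Vf)/Gm = 0.42/39 + 0.58/5
G12 = 7.89 GPa

7.89 GPa


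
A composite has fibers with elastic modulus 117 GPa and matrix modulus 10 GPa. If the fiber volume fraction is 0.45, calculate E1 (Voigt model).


E1 = Ef*Vf + Em*(1-Vf) = 117*0.45 + 10*0.55 = 58.15 GPa

58.15 GPa


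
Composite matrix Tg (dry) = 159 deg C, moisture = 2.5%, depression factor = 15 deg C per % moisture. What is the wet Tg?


Tg_wet = Tg_dry - k*moisture = 159 - 15*2.5 = 121.5 deg C

121.5 deg C


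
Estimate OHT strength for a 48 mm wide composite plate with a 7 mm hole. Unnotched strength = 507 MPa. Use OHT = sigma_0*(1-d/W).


OHT = sigma_0*(1-d/W) = 507*(1-7/48) = 433.1 MPa

433.1 MPa


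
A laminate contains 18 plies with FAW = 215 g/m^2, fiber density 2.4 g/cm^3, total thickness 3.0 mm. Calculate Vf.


Vf = n * FAW / (rho_f * h * 1000) = 18 * 215 / (2.4 * 3.0 * 1000) = 0.5375

0.5375


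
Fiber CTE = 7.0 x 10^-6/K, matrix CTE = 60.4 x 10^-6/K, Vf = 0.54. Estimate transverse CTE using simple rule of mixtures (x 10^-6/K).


alpha_2 = alpha_f*Vf + alpha_m*(1-Vf) = 7.0*0.54 + 60.4*0.46 = 31.6 x 10^-6/K

31.6 x 10^-6/K


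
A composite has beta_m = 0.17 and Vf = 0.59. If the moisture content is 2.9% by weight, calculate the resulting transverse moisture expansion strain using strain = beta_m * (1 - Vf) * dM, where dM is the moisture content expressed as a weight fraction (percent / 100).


dM = 2.9/100 = 0.029
strain = beta_m * (1-Vf) * dM = 0.17 * 0.41 * 0.029 = 0.0020213

0.0020213


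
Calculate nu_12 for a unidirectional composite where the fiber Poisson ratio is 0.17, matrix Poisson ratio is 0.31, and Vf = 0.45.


nu_12 = nu_f*Vf + nu_m*(1-Vf) = 0.17*0.45 + 0.31*0.55 = 0.247

0.247


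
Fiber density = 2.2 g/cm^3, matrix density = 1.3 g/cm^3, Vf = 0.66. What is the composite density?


rho_c = rho_f*Vf + rho_m*(1-Vf) = 2.2*0.66 + 1.3*0.34 = 1.894 g/cm^3

1.894 g/cm^3


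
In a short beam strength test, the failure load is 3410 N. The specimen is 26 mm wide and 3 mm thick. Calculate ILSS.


ILSS = 3F/(4bh) = 3*3410/(4*26*3) = 32.79 MPa

32.79 MPa


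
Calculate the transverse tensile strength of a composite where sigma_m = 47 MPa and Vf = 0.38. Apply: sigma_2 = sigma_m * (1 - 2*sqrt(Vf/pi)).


factor = 1 - 2*sqrt(0.38/pi) = 0.3044
sigma_2 = 47 * 0.3044 = 14.31 MPa

14.31 MPa


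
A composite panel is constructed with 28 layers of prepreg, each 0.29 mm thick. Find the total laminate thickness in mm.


h = n * t_ply = 28 * 0.29 = 8.12 mm

8.12 mm


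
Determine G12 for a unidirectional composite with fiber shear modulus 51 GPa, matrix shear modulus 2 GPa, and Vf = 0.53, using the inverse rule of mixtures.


1/G12 = Vf/Gf + (1-Vf)/Gm = 0.53/51 + 0.47/2
G12 = 4.08 GPa

4.08 GPa


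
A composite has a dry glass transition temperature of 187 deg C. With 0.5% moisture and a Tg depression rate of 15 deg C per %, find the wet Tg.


Tg_wet = Tg_dry - k*moisture = 187 - 15*0.5 = 179.5 deg C

179.5 deg C


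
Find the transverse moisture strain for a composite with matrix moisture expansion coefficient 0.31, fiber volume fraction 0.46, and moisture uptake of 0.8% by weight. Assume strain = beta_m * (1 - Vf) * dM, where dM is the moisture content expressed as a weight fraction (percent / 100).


dM = 0.8/100 = 0.008
strain = beta_m * (1-Vf) * dM = 0.31 * 0.54 * 0.008 = 0.0013392

0.0013392


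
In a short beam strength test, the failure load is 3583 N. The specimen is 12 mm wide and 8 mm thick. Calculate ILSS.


ILSS = 3F/(4bh) = 3*3583/(4*12*8) = 27.99 MPa

27.99 MPa


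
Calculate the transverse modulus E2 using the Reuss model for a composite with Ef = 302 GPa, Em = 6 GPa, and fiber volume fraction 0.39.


1/E2 = Vf/Ef + (1-Vf)/Em = 0.39/302 + 0.61/6
E2 = 9.71 GPa

9.71 GPa


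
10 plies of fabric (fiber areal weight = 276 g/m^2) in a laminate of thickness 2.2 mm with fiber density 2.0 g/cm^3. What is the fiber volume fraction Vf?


Vf = n * FAW / (rho_f * h * 1000) = 10 * 276 / (2.0 * 2.2 * 1000) = 0.6273

0.6273


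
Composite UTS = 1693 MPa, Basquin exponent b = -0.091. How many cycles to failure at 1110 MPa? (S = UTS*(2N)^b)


N = 0.5 * (S/UTS)^(1/b) = 0.5 * (1110/1693)^(1/-0.091) = 51.7165 cycles

51.7165 cycles


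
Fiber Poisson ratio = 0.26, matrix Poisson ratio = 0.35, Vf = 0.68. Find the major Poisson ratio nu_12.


nu_12 = nu_f*Vf + nu_m*(1-Vf) = 0.26*0.68 + 0.35*0.32 = 0.2888

0.2888


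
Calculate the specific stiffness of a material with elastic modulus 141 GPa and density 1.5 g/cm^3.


Specific stiffness = E/rho = 141/1.5 = 94.0 GPa/(g/cm^3)

94.0 GPa/(g/cm^3)


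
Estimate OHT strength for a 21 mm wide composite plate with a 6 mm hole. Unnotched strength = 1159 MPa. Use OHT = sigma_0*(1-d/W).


OHT = sigma_0*(1-d/W) = 1159*(1-6/21) = 827.9 MPa

827.9 MPa


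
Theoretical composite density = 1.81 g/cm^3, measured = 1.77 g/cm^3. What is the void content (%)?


Void% = (rho_theo - rho_actual)/rho_theo * 100 = (1.81 - 1.77)/1.81 * 100 = 2.21%

2.21%


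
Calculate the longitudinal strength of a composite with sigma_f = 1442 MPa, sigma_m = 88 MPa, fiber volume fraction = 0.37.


sigma_1 = sigma_f*Vf + sigma_m*(1-Vf) = 1442*0.37 + 88*0.63 = 589.0 MPa

589.0 MPa


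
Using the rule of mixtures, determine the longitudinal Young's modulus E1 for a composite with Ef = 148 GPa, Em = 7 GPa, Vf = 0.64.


E1 = Ef*Vf + Em*(1-Vf) = 148*0.64 + 7*0.36 = 97.24 GPa

97.24 GPa


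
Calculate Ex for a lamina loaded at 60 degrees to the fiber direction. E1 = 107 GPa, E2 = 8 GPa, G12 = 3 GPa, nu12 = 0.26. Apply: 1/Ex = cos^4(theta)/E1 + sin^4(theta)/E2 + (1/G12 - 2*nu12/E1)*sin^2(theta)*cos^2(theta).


cos^4(60) = 0.0625, sin^4(60) = 0.5625, sin^2(60)*cos^2(60) = 0.1875
1/G12 - 2*nu12/E1 = 1/3 - 2*0.26/107 = 0.328474 GPa^-1
1/Ex = 0.0625/107 + 0.5625/8 + 0.328474*0.1875 = 0.1324854 GPa^-1
Ex = 7.55 GPa

7.55 GPa


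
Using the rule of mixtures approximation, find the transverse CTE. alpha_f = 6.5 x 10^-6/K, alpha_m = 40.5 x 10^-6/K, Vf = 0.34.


alpha_2 = alpha_f*Vf + alpha_m*(1-Vf) = 6.5*0.34 + 40.5*0.66 = 28.9 x 10^-6/K

28.9 x 10^-6/K


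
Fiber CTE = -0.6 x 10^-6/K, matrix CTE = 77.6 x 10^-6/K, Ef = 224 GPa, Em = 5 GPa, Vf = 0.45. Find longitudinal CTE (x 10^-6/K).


E1 = Ef*Vf + Em*(1-Vf) = 103.55
alpha_1 = (alpha_f*Ef*Vf + alpha_m*Em*(1-Vf))/E1 = 1.48 x 10^-6/K

1.48 x 10^-6/K


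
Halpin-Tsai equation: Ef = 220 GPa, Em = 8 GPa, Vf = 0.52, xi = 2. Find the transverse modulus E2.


eta = (Ef/Em - 1)/(Ef/Em + xi) = (27.5 - 1)/(27.5 + 2) = 0.8983
E2 = Em*(1+xi*eta*Vf)/(1-eta*Vf) = 29.04 GPa

29.04 GPa


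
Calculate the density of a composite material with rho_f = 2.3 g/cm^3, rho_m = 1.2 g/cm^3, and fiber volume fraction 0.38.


rho_c = rho_f*Vf + rho_m*(1-Vf) = 2.3*0.38 + 1.2*0.62 = 1.618 g/cm^3

1.618 g/cm^3


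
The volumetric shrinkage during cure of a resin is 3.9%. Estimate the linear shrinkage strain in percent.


Linear shrinkage ≈ vol_shrink/3 = 3.9/3 = 1.3%

1.3%


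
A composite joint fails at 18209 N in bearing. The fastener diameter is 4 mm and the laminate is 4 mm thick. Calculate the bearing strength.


sigma_br = F/(d*h) = 18209/(4*4) = 1138.1 MPa

1138.1 MPa


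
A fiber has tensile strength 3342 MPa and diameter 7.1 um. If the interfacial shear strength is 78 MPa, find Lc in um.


Lc = sigma_f * d / (2 * tau_i) = 3342 * 7.1 / (2 * 78) = 152.1 um

152.1 um


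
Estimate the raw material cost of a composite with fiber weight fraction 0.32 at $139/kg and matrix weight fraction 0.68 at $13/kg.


Cost = cost_f*Wf + cost_m*Wm = 139*0.32 + 13*0.68 = $53.32/kg

$53.32/kg


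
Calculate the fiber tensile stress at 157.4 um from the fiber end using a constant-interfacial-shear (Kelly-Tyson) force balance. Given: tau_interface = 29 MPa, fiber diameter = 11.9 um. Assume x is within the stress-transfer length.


Force balance: sigma_f * (pi*d^2/4) = tau * (pi*d) * x  ->  sigma_f = 4 * tau * x / d
sigma_f = 4 * 29 * 157.4 / 11.9 = 1534.3 MPa

1534.3 MPa


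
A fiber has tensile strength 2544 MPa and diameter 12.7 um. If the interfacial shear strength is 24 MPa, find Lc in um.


Lc = sigma_f * d / (2 * tau_i) = 2544 * 12.7 / (2 * 24) = 673.1 um

673.1 um


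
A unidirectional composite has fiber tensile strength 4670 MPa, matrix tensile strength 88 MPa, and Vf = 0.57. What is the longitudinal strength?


sigma_1 = sigma_f*Vf + sigma_m*(1-Vf) = 4670*0.57 + 88*0.43 = 2699.7 MPa

2699.7 MPa


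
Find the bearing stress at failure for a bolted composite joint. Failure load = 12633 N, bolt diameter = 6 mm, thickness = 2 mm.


sigma_br = F/(d*h) = 12633/(6*2) = 1052.8 MPa

1052.8 MPa


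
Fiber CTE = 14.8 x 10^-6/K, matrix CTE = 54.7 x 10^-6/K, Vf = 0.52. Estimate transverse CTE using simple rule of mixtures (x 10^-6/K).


alpha_2 = alpha_f*Vf + alpha_m*(1-Vf) = 14.8*0.52 + 54.7*0.48 = 34.0 x 10^-6/K

34.0 x 10^-6/K


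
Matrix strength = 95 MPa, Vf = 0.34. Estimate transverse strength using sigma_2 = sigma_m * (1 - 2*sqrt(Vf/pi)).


factor = 1 - 2*sqrt(0.34/pi) = 0.342
sigma_2 = 95 * 0.342 = 32.49 MPa

32.49 MPa


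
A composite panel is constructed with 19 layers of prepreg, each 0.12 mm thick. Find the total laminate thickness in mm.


h = n * t_ply = 19 * 0.12 = 2.28 mm

2.28 mm


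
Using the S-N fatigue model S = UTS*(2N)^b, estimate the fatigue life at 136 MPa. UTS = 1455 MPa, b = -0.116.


N = 0.5 * (S/UTS)^(1/b) = 0.5 * (136/1455)^(1/-0.116) = 3.7364e+08 cycles

3.7364e+08 cycles


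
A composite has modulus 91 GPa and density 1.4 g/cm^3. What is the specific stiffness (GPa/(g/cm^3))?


Specific stiffness = E/rho = 91/1.4 = 65.0 GPa/(g/cm^3)

65.0 GPa/(g/cm^3)


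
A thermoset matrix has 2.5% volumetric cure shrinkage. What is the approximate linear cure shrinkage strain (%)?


Linear shrinkage ≈ vol_shrink/3 = 2.5/3 = 0.833%

0.833%


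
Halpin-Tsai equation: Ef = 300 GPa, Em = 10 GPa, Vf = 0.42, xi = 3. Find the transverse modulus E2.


eta = (Ef/Em - 1)/(Ef/Em + xi) = (30.0 - 1)/(30.0 + 3) = 0.8788
E2 = Em*(1+xi*eta*Vf)/(1-eta*Vf) = 33.4 GPa

33.4 GPa


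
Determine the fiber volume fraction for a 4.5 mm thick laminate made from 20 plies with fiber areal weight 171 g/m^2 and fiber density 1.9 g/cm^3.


Vf = n * FAW / (rho_f * h * 1000) = 20 * 171 / (1.9 * 4.5 * 1000) = 0.4

0.4


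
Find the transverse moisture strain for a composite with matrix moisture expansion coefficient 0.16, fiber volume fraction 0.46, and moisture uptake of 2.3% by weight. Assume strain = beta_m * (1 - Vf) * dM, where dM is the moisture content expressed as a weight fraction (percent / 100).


dM = 2.3/100 = 0.023
strain = beta_m * (1-Vf) * dM = 0.16 * 0.54 * 0.023 = 0.0019872

0.0019872


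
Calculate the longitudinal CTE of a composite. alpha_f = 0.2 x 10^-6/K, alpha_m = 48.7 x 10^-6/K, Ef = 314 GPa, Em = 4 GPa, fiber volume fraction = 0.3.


E1 = Ef*Vf + Em*(1-Vf) = 97.0
alpha_1 = (alpha_f*Ef*Vf + alpha_m*Em*(1-Vf))/E1 = 1.6 x 10^-6/K

1.6 x 10^-6/K


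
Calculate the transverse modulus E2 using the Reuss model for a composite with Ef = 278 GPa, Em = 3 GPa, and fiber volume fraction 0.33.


1/E2 = Vf/Ef + (1-Vf)/Em = 0.33/278 + 0.67/3
E2 = 4.45 GPa

4.45 GPa


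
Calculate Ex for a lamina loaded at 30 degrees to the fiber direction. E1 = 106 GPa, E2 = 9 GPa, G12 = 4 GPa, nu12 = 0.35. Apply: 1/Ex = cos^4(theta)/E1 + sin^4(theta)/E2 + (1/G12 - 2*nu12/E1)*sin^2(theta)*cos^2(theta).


cos^4(30) = 0.5625, sin^4(30) = 0.0625, sin^2(30)*cos^2(30) = 0.1875
1/G12 - 2*nu12/E1 = 1/4 - 2*0.35/106 = 0.243396 GPa^-1
1/Ex = 0.5625/106 + 0.0625/9 + 0.243396*0.1875 = 0.0578878 GPa^-1
Ex = 17.27 GPa

17.27 GPa


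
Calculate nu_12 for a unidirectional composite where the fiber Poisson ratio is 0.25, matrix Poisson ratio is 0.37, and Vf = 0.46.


nu_12 = nu_f*Vf + nu_m*(1-Vf) = 0.25*0.46 + 0.37*0.54 = 0.3148

0.3148


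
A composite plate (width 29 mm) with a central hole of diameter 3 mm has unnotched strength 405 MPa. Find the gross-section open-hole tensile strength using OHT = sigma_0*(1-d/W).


OHT = sigma_0*(1-d/W) = 405*(1-3/29) = 363.1 MPa

363.1 MPa


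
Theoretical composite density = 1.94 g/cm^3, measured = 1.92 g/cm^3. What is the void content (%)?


Void% = (rho_theo - rho_actual)/rho_theo * 100 = (1.94 - 1.92)/1.94 * 100 = 1.03%

1.03%


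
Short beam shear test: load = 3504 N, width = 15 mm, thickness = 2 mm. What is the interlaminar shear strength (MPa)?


ILSS = 3F/(4bh) = 3*3504/(4*15*2) = 87.6 MPa

87.6 MPa


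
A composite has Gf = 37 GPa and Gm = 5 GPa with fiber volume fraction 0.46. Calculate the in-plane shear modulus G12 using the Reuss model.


1/G12 = Vf/Gf + (1-Vf)/Gm = 0.46/37 + 0.54/5
G12 = 8.3 GPa

8.3 GPa


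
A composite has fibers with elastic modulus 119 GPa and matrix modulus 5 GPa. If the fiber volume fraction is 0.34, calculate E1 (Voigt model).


E1 = Ef*Vf + Em*(1-Vf) = 119*0.34 + 5*0.66 = 43.76 GPa

43.76 GPa


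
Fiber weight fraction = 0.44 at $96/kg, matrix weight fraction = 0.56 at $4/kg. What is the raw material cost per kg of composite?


Cost = cost_f*Wf + cost_m*Wm = 96*0.44 + 4*0.56 = $44.48/kg

$44.48/kg


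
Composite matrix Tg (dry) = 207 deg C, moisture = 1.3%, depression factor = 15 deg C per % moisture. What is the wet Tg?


Tg_wet = Tg_dry - k*moisture = 207 - 15*1.3 = 187.5 deg C

187.5 deg C


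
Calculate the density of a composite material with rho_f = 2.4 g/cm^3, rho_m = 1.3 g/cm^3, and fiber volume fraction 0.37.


rho_c = rho_f*Vf + rho_m*(1-Vf) = 2.4*0.37 + 1.3*0.63 = 1.707 g/cm^3

1.707 g/cm^3


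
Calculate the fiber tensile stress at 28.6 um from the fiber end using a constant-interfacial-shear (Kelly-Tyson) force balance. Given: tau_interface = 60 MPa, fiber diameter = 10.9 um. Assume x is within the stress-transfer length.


Force balance: sigma_f * (pi*d^2/4) = tau * (pi*d) * x  ->  sigma_f = 4 * tau * x / d
sigma_f = 4 * 60 * 28.6 / 10.9 = 629.7 MPa

629.7 MPa


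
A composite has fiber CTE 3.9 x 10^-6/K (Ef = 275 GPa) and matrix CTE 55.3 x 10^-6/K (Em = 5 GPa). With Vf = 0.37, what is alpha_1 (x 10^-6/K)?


E1 = Ef*Vf + Em*(1-Vf) = 104.9
alpha_1 = (alpha_f*Ef*Vf + alpha_m*Em*(1-Vf))/E1 = 5.44 x 10^-6/K

5.44 x 10^-6/K


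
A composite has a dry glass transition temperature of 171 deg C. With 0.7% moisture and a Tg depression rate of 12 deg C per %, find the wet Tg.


Tg_wet = Tg_dry - k*moisture = 171 - 12*0.7 = 162.6 deg C

162.6 deg C


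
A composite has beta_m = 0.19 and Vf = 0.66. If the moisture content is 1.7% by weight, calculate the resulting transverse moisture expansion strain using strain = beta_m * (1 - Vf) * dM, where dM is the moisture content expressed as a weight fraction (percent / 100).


dM = 1.7/100 = 0.017
strain = beta_m * (1-Vf) * dM = 0.19 * 0.34 * 0.017 = 0.0010982

0.0010982


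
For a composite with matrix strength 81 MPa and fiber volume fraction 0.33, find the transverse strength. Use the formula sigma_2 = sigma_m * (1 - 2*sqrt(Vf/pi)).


factor = 1 - 2*sqrt(0.33/pi) = 0.3518
sigma_2 = 81 * 0.3518 = 28.5 MPa

28.5 MPa


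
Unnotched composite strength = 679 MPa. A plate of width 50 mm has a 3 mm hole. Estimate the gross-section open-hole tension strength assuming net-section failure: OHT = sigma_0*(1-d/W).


OHT = sigma_0*(1-d/W) = 679*(1-3/50) = 638.3 MPa

638.3 MPa


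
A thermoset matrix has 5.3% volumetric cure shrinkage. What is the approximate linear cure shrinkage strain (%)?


Linear shrinkage ≈ vol_shrink/3 = 5.3/3 = 1.767%

1.767%


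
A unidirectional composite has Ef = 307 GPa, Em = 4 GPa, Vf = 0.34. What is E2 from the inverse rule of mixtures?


1/E2 = Vf/Ef + (1-Vf)/Em = 0.34/307 + 0.66/4
E2 = 6.02 GPa

6.02 GPa


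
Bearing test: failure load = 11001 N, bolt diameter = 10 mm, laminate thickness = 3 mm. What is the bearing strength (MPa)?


sigma_br = F/(d*h) = 11001/(10*3) = 366.7 MPa

366.7 MPa


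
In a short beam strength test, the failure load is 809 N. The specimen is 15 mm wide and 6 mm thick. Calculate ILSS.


ILSS = 3F/(4bh) = 3*809/(4*15*6) = 6.74 MPa

6.74 MPa


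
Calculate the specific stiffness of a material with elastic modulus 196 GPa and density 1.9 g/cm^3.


Specific stiffness = E/rho = 196/1.9 = 103.2 GPa/(g/cm^3)

103.2 GPa/(g/cm^3)


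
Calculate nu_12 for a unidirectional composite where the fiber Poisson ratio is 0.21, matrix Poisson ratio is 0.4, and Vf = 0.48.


nu_12 = nu_f*Vf + nu_m*(1-Vf) = 0.21*0.48 + 0.4*0.52 = 0.3088

0.3088


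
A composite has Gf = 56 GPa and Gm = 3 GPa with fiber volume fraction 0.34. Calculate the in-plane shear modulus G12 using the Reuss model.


1/G12 = Vf/Gf + (1-Vf)/Gm = 0.34/56 + 0.66/3
G12 = 4.42 GPa

4.42 GPa


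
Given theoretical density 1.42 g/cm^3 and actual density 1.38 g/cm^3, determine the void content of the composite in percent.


Void% = (rho_theo - rho_actual)/rho_theo * 100 = (1.42 - 1.38)/1.42 * 100 = 2.82%

2.82%


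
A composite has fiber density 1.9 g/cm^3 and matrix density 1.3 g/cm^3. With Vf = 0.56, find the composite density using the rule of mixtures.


rho_c = rho_f*Vf + rho_m*(1-Vf) = 1.9*0.56 + 1.3*0.44 = 1.636 g/cm^3

1.636 g/cm^3


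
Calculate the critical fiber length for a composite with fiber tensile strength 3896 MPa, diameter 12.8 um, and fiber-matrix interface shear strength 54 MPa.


Lc = sigma_f * d / (2 * tau_i) = 3896 * 12.8 / (2 * 54) = 461.7 um

461.7 um


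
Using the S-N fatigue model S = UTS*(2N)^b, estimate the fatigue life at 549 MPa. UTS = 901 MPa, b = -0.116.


N = 0.5 * (S/UTS)^(1/b) = 0.5 * (549/901)^(1/-0.116) = 35.7876 cycles

35.7876 cycles


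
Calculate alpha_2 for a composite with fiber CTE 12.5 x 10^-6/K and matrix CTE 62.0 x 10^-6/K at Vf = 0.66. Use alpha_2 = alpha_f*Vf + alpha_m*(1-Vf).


alpha_2 = alpha_f*Vf + alpha_m*(1-Vf) = 12.5*0.66 + 62.0*0.34 = 29.3 x 10^-6/K

29.3 x 10^-6/K


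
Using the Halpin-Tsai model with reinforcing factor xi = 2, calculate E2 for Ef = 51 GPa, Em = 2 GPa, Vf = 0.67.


eta = (Ef/Em - 1)/(Ef/Em + xi) = (25.5 - 1)/(25.5 + 2) = 0.8909
E2 = Em*(1+xi*eta*Vf)/(1-eta*Vf) = 10.88 GPa

10.88 GPa


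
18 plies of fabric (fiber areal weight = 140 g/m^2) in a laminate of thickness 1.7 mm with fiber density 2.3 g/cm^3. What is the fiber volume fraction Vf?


Vf = n * FAW / (rho_f * h * 1000) = 18 * 140 / (2.3 * 1.7 * 1000) = 0.6445

0.6445


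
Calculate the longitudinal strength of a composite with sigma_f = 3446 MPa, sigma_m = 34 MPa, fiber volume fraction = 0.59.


sigma_1 = sigma_f*Vf + sigma_m*(1-Vf) = 3446*0.59 + 34*0.41 = 2047.1 MPa

2047.1 MPa


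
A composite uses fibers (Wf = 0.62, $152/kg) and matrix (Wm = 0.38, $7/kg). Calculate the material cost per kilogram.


Cost = cost_f*Wf + cost_m*Wm = 152*0.62 + 7*0.38 = $96.9/kg

$96.9/kg


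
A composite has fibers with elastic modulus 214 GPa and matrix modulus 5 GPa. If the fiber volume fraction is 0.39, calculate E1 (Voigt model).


E1 = Ef*Vf + Em*(1-Vf) = 214*0.39 + 5*0.61 = 86.51 GPa

86.51 GPa


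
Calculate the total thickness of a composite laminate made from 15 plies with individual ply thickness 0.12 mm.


h = n * t_ply = 15 * 0.12 = 1.8 mm

1.8 mm


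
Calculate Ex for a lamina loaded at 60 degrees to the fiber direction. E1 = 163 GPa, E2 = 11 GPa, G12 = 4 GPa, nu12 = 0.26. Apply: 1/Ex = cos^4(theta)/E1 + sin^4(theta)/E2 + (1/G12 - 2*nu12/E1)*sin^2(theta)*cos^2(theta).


cos^4(60) = 0.0625, sin^4(60) = 0.5625, sin^2(60)*cos^2(60) = 0.1875
1/G12 - 2*nu12/E1 = 1/4 - 2*0.26/163 = 0.24681 GPa^-1
1/Ex = 0.0625/163 + 0.5625/11 + 0.24681*0.1875 = 0.0977966 GPa^-1
Ex = 10.23 GPa

10.23 GPa


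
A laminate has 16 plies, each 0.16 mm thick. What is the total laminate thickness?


h = n * t_ply = 16 * 0.16 = 2.56 mm

2.56 mm


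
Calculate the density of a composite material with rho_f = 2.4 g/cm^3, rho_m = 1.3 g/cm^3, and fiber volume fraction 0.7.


rho_c = rho_f*Vf + rho_m*(1-Vf) = 2.4*0.7 + 1.3*0.3 = 2.07 g/cm^3

2.07 g/cm^3


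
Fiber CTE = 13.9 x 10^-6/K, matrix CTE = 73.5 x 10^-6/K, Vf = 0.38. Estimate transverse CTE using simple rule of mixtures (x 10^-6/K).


alpha_2 = alpha_f*Vf + alpha_m*(1-Vf) = 13.9*0.38 + 73.5*0.62 = 50.9 x 10^-6/K

50.9 x 10^-6/K


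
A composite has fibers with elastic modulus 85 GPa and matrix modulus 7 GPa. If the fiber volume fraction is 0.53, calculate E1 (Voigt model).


E1 = Ef*Vf + Em*(1-Vf) = 85*0.53 + 7*0.47 = 48.34 GPa

48.34 GPa


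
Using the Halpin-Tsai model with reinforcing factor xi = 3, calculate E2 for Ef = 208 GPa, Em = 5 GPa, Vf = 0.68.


eta = (Ef/Em - 1)/(Ef/Em + xi) = (41.6 - 1)/(41.6 + 3) = 0.9103
E2 = Em*(1+xi*eta*Vf)/(1-eta*Vf) = 37.5 GPa

37.5 GPa


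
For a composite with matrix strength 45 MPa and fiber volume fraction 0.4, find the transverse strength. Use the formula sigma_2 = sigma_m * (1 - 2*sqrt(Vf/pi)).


factor = 1 - 2*sqrt(0.4/pi) = 0.2864
sigma_2 = 45 * 0.2864 = 12.89 MPa

12.89 MPa


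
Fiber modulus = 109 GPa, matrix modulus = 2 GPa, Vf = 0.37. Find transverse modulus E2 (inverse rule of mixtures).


1/E2 = Vf/Ef + (1-Vf)/Em = 0.37/109 + 0.63/2
E2 = 3.14 GPa

3.14 GPa


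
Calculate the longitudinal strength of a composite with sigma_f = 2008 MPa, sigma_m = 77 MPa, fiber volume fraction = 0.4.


sigma_1 = sigma_f*Vf + sigma_m*(1-Vf) = 2008*0.4 + 77*0.6 = 849.4 MPa

849.4 MPa


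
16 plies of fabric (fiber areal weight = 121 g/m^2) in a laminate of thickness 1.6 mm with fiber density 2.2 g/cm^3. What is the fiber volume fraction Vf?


Vf = n * FAW / (rho_f * h * 1000) = 16 * 121 / (2.2 * 1.6 * 1000) = 0.55

0.55


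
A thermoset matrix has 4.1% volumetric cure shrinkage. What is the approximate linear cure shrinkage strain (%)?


Linear shrinkage ≈ vol_shrink/3 = 4.1/3 = 1.367%

1.367%


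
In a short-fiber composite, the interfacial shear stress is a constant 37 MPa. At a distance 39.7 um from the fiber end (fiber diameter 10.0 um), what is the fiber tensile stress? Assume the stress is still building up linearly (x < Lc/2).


Force balance: sigma_f * (pi*d^2/4) = tau * (pi*d) * x  ->  sigma_f = 4 * tau * x / d
sigma_f = 4 * 37 * 39.7 / 10.0 = 587.6 MPa

587.6 MPa
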